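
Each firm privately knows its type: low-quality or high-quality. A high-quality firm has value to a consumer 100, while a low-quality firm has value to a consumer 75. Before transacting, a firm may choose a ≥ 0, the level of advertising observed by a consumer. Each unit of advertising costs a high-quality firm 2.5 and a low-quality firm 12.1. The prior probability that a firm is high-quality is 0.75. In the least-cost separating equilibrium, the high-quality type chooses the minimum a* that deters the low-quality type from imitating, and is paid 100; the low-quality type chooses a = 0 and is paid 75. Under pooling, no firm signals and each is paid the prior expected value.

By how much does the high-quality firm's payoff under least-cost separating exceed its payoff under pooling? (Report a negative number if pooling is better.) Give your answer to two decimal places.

1.08

Least-cost separating signal: a* solves 75 = 100 − 12.1·a*, so a* = (100 − 75)/12.1 ≈ 2.0661.
High-quality type's separating payoff: 100 − 2.5 × a* = 100 − 2.5 × (100 − 75)/12.1 = 100 − 62.5/12.1 ≈ 94.8347.
Pooling payoff: 0.75 × 100 + 0.25 × 75 = 93.75.
Difference: 94.8347 − 93.75 = 1.0847, i.e. 1.08 to two decimal places.
The high-quality type prefers to separate.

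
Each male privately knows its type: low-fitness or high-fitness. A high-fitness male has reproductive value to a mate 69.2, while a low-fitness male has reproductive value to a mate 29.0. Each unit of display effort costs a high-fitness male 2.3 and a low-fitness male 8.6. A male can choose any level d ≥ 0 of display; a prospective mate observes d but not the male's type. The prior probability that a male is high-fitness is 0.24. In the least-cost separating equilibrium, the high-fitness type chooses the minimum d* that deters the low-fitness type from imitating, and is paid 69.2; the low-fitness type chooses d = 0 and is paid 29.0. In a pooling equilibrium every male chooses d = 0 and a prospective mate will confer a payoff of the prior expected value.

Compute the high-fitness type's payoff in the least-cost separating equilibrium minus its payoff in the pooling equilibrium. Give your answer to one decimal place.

19.8

Least-cost separating signal: d* solves 29.0 = 69.2 − 8.6·d*, so d* = (69.2 − 29.0)/8.6 ≈ 4.6744.
High-fitness type's separating payoff: 69.2 − 2.3 × d* = 69.2 − 2.3 × (69.2 − 29.0)/8.6 = 69.2 − 92.46/8.6 ≈ 58.449.
Pooling payoff: 0.24 × 69.2 + 0.76 × 29.0 = 38.648.
Difference: 58.449 − 38.648 = 19.801, i.e. 19.8 to one decimal place.
The high-fitness type prefers to separate.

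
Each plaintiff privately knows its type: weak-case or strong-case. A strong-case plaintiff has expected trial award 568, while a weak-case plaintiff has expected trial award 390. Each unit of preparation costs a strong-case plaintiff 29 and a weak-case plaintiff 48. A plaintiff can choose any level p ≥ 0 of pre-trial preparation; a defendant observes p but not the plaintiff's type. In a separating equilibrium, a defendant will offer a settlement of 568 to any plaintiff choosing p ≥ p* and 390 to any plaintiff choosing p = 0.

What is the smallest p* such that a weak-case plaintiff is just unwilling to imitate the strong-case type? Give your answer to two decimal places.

A weak-case plaintiff choosing p = 0 receives 390.
Imitating at p* instead would pay 568 at cost 48·p*, netting 568 − 48·p*.
Indifference: 390 = 568 − 48·p*, so p* = (568 − 390) / 48 ≈ 3.71.
This is the weak-case type's binding incentive-compatibility constraint; any p ≥ 3.71 sustains separation on that side.

3.71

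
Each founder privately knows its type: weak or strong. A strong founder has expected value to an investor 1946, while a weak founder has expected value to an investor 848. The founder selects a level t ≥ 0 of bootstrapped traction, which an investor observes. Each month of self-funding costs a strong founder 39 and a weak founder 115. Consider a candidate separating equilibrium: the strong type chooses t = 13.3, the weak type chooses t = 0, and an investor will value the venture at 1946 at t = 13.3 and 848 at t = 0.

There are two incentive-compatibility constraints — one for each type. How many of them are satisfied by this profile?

2

Strong type: signal → 1946 − 39 × 13.3 = 1427.3; deviate to 0 → 848. IC holds (1427.3 ≥ 848).
Weak type: stay at 0 → 848; mimic → 1946 − 115 × 13.3 = 416.5. IC holds (848 ≥ 416.5).
2 of 2 constraints hold, so this is a separating equilibrium.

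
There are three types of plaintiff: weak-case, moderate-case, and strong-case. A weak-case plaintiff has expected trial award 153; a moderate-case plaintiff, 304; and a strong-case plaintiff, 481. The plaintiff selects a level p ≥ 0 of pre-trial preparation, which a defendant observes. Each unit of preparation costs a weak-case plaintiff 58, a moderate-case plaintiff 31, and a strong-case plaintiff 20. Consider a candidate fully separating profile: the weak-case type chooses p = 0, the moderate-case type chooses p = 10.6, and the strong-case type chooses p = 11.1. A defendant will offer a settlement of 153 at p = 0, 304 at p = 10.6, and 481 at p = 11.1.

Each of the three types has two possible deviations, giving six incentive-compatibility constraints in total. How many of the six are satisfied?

4

Weak-case (own payoff 153): to p=10.6 gives 304 − 58×10.6 = -310.8 → no gain ✓; to p=11.1 gives 481 − 58×11.1 = -162.8 → no gain ✓.
Strong-case (own payoff 481 − 20×11.1 = 259): to p=0 gives 153 → no gain ✓; to p=10.6 gives 304 − 20×10.6 = 92 → no gain ✓.
Moderate-case (own payoff 304 − 31×10.6 = -24.6): to p=0 gives 153 → profitable ✗; to p=11.1 gives 481 − 31×11.1 = 136.9 → profitable ✗.
4 of the 6 constraints hold; not an equilibrium.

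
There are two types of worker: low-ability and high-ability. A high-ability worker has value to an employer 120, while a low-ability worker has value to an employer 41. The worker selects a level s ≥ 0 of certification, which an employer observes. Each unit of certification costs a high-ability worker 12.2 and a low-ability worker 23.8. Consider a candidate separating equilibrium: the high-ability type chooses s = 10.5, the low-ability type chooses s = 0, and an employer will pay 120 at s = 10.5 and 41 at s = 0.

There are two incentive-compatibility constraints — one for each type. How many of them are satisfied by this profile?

Low-ability type: stay at 0 → 41; mimic → 120 − 23.8 × 10.5 = -129.9. IC holds (41 ≥ -129.9).
High-ability type: signal → 120 − 12.2 × 10.5 = -8.1; deviate to 0 → 41. IC fails (-8.1 < 41).
1 of 2 constraints hold, so this profile is not an equilibrium.

1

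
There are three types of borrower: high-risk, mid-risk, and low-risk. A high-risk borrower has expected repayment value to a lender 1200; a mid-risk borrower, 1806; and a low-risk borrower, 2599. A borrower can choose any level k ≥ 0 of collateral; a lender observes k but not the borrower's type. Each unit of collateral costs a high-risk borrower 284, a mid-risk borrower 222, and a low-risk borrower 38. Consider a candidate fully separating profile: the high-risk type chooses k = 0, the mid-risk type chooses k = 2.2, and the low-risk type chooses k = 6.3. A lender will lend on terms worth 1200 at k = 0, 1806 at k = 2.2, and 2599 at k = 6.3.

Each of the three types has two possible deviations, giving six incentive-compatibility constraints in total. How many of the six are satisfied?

High-risk (own payoff 1200): to k=2.2 gives 1806 − 284×2.2 = 1181.2 → no gain ✓; to k=6.3 gives 2599 − 284×6.3 = 809.8 → no gain ✓.
Low-risk (own payoff 2599 − 38×6.3 = 2359.6): to k=0 gives 1200 → no gain ✓; to k=2.2 gives 1806 − 38×2.2 = 1722.4 → no gain ✓.
Mid-risk (own payoff 1806 − 222×2.2 = 1317.6): to k=0 gives 1200 → no gain ✓; to k=6.3 gives 2599 − 222×6.3 = 1200.4 → no gain ✓.
6 of the 6 constraints hold; this profile is a separating equilibrium.

6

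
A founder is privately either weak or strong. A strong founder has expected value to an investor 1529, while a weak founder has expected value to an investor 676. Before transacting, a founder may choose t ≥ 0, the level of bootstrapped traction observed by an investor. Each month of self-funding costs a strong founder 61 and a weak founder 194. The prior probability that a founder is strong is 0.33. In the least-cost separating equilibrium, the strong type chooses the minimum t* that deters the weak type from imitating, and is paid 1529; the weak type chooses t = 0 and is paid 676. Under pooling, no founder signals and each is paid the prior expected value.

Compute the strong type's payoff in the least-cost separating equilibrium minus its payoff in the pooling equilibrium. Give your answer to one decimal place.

Least-cost separating signal: t* solves 676 = 1529 − 194·t*, so t* = (1529 − 676)/194 ≈ 4.3969.
Strong type's separating payoff: 1529 − 61 × t* = 1529 − 61 × (1529 − 676)/194 = 1529 − 52033/194 ≈ 1260.789.
Pooling payoff: 0.33 × 1529 + 0.67 × 676 = 957.49.
Difference: 1260.789 − 957.49 = 303.299, i.e. 303.3 to one decimal place.
The strong type prefers to separate.

303.3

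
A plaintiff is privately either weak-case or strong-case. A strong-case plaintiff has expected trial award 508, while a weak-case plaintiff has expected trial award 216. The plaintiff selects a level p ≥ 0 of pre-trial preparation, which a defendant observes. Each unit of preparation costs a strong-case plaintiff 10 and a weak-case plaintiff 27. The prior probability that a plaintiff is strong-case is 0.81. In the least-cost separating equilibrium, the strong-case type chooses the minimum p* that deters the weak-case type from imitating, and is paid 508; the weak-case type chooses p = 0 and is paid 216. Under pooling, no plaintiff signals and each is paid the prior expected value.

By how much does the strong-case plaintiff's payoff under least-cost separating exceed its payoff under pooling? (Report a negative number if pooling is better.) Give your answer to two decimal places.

Least-cost separating signal: p* solves 216 = 508 − 27·p*, so p* = (508 − 216)/27 ≈ 10.8148.
Strong-case type's separating payoff: 508 − 10 × p* = 508 − 10 × (508 − 216)/27 = 508 − 2920/27 ≈ 399.8519.
Pooling payoff: 0.81 × 508 + 0.19 × 216 = 452.52.
Difference: 399.8519 − 452.52 = -52.6681, i.e. -52.67 to two decimal places.
The strong-case type would prefer the pooling outcome.

-52.67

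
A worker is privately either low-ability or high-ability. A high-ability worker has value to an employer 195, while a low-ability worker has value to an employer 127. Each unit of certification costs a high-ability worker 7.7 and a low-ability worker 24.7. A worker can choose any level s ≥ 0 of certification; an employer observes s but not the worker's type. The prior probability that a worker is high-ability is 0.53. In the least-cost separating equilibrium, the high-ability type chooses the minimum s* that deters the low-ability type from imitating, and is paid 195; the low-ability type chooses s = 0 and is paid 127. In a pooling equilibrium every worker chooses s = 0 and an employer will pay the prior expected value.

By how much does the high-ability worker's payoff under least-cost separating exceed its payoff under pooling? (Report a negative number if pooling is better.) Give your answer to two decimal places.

Least-cost separating signal: s* solves 127 = 195 − 24.7·s*, so s* = (195 − 127)/24.7 ≈ 2.7530.
High-ability type's separating payoff: 195 − 7.7 × s* = 195 − 7.7 × (195 − 127)/24.7 = 195 − 523.6/24.7 ≈ 173.8016.
Pooling payoff: 0.53 × 195 + 0.47 × 127 = 163.04.
Difference: 173.8016 − 163.04 = 10.7616, i.e. 10.76 to two decimal places.
The high-ability type prefers to separate.

10.76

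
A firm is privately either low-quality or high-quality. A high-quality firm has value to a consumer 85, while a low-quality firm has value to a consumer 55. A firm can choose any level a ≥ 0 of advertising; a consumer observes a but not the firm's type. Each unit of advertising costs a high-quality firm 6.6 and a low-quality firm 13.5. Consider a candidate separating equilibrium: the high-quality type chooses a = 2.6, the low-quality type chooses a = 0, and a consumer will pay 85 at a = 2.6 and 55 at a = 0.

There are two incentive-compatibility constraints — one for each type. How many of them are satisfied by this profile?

2

Low-quality type: stay at 0 → 55; mimic → 85 − 13.5 × 2.6 = 49.9. IC holds (55 ≥ 49.9).
High-quality type: signal → 85 − 6.6 × 2.6 = 67.84; deviate to 0 → 55. IC holds (67.84 ≥ 55).
2 of 2 constraints hold, so this is a separating equilibrium.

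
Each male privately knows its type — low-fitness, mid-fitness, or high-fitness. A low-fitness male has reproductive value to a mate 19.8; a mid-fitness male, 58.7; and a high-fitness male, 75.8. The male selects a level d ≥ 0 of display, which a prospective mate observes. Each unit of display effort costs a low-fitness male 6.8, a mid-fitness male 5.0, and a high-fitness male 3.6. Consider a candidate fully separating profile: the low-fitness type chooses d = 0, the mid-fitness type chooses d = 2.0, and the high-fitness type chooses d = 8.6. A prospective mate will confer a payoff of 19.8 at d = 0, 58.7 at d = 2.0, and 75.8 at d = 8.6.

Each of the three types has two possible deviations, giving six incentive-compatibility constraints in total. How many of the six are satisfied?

4

High-fitness (own payoff 75.8 − 3.6×8.6 = 44.84): to d=0 gives 19.8 → no gain ✓; to d=2.0 gives 58.7 − 3.6×2.0 = 51.5 → profitable ✗.
Low-fitness (own payoff 19.8): to d=2.0 gives 58.7 − 6.8×2.0 = 45.1 → profitable ✗; to d=8.6 gives 75.8 − 6.8×8.6 = 17.32 → no gain ✓.
Mid-fitness (own payoff 58.7 − 5.0×2.0 = 48.7): to d=0 gives 19.8 → no gain ✓; to d=8.6 gives 75.8 − 5.0×8.6 = 32.8 → no gain ✓.
4 of the 6 constraints hold; not an equilibrium.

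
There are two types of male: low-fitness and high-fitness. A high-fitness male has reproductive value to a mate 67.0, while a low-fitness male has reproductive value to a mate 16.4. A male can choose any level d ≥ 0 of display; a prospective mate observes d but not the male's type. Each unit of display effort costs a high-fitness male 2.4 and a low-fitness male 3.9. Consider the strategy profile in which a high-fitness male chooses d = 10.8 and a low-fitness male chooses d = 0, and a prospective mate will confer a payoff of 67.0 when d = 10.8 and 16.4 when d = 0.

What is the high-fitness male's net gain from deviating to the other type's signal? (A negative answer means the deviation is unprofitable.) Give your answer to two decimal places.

Playing d = 10.8 the high-fitness male receives 67.0 − 2.4 × 10.8 = 41.08.
Deviating to d = 0 yields 16.4 instead.
Gain from deviating: 16.4 − 41.08 = -24.68.
The gain is negative, so the high-fitness type's incentive-compatibility constraint is satisfied.

-24.68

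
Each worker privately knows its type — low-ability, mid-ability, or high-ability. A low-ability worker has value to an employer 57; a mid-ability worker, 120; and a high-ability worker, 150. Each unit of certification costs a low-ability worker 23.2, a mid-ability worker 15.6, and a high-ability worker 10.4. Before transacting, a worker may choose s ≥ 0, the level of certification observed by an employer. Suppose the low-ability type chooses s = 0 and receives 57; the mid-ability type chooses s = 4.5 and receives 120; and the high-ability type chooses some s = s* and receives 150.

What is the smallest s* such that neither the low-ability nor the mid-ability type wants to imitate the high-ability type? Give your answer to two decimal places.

6.42

Low-ability type (on-path payoff 57) won't mimic when 57 ≥ 150 − 23.2·s*, i.e. s* ≥ 4.01.
Mid-ability type (on-path payoff 120 − 15.6×4.5 = 49.8) won't mimic when 49.8 ≥ 150 − 15.6·s*, i.e. s* ≥ 6.42.
Both must hold, so s* = max(4.01, 6.42) = 6.42. The mid-ability type's constraint binds.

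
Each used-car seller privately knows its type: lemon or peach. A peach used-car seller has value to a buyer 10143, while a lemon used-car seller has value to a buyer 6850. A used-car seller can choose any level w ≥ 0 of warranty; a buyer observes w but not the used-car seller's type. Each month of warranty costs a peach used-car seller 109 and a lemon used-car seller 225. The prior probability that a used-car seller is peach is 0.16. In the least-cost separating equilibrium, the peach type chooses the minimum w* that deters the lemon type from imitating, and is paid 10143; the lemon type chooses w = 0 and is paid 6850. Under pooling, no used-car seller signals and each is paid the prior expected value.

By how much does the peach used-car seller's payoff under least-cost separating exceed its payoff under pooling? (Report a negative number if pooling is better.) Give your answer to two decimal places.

Least-cost separating signal: w* solves 6850 = 10143 − 225·w*, so w* = (10143 − 6850)/225 ≈ 14.6356.
Peach type's separating payoff: 10143 − 109 × w* = 10143 − 109 × (10143 − 6850)/225 = 10143 − 358937/225 ≈ 8547.7244.
Pooling payoff: 0.16 × 10143 + 0.84 × 6850 = 7376.88.
Difference: 8547.7244 − 7376.88 = 1170.8444, i.e. 1170.84 to two decimal places.
The peach type prefers to separate.

1170.84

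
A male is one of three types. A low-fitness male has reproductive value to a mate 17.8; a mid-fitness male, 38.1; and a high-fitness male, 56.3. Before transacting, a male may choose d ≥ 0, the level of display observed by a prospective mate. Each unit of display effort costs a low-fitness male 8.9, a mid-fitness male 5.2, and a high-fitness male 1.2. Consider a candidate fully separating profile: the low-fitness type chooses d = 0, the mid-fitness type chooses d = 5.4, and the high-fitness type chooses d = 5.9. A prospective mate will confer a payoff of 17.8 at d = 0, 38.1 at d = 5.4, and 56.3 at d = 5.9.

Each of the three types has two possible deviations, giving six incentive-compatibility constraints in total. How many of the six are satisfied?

High-fitness (own payoff 56.3 − 1.2×5.9 = 49.22): to d=0 gives 17.8 → no gain ✓; to d=5.4 gives 38.1 − 1.2×5.4 = 31.62 → no gain ✓.
Low-fitness (own payoff 17.8): to d=5.4 gives 38.1 − 8.9×5.4 = -9.96 → no gain ✓; to d=5.9 gives 56.3 − 8.9×5.9 = 3.79 → no gain ✓.
Mid-fitness (own payoff 38.1 − 5.2×5.4 = 10.02): to d=0 gives 17.8 → profitable ✗; to d=5.9 gives 56.3 − 5.2×5.9 = 25.62 → profitable ✗.
4 of the 6 constraints hold; not an equilibrium.

4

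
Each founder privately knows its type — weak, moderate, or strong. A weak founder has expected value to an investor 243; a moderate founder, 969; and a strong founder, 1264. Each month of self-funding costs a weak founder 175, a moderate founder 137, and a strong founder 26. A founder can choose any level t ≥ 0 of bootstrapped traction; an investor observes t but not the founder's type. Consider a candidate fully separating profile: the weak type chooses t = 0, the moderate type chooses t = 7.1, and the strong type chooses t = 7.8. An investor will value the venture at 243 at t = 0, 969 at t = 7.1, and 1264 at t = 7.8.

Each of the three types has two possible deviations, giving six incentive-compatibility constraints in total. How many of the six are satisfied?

Moderate (own payoff 969 − 137×7.1 = -3.7): to t=0 gives 243 → profitable ✗; to t=7.8 gives 1264 − 137×7.8 = 195.4 → profitable ✗.
Strong (own payoff 1264 − 26×7.8 = 1061.2): to t=0 gives 243 → no gain ✓; to t=7.1 gives 969 − 26×7.1 = 784.4 → no gain ✓.
Weak (own payoff 243): to t=7.1 gives 969 − 175×7.1 = -273.5 → no gain ✓; to t=7.8 gives 1264 − 175×7.8 = -101 → no gain ✓.
4 of the 6 constraints hold; not an equilibrium.

4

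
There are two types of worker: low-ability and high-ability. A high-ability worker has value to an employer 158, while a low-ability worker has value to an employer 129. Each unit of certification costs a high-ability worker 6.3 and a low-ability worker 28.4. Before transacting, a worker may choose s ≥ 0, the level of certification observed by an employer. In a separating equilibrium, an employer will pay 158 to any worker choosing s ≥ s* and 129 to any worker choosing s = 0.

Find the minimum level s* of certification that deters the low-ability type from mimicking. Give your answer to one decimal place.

1.0

A low-ability worker choosing s = 0 receives 129.
Imitating at s* instead would pay 158 at cost 28.4·s*, netting 158 − 28.4·s*.
Indifference: 129 = 158 − 28.4·s*, so s* = (158 − 129) / 28.4 ≈ 1.0.
At s* the low-ability type's incentive constraint just binds; the high-ability type strictly prefers s* since its per-unit cost is lower.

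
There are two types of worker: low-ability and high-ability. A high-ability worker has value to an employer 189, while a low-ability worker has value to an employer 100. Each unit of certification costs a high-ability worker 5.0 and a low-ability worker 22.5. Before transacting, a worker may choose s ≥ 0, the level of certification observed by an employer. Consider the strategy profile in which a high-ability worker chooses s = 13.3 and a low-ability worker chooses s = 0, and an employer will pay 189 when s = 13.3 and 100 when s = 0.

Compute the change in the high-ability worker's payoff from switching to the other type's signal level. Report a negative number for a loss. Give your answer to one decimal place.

-22.5

Playing s = 13.3 the high-ability worker receives 189 − 5.0 × 13.3 = 122.5.
Deviating to s = 0 yields 100 instead.
Gain from deviating: 100 − 122.5 = -22.5.
The gain is negative, so the high-ability type's incentive-compatibility constraint is satisfied.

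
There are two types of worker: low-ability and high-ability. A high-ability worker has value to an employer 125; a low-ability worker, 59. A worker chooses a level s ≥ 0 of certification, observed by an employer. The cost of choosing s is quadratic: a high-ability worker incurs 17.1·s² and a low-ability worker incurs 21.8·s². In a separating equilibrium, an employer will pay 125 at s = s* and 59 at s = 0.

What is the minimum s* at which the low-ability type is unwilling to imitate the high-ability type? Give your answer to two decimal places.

1.74

The low-ability type at s = 0 receives 59; imitating at s* yields 125 − 21.8·s*².
Indifference: 59 = 125 − 21.8·s*², so s*² = (125 − 59) / 21.8 ≈ 3.0275.
s* = √3.0275 ≈ 1.74.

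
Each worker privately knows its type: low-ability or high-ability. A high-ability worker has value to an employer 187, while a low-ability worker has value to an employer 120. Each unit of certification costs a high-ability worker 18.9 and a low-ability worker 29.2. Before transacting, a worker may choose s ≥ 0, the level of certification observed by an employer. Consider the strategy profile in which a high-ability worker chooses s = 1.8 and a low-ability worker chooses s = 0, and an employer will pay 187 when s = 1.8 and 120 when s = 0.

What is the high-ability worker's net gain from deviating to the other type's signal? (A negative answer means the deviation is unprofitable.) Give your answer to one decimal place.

Playing s = 1.8 the high-ability worker receives 187 − 18.9 × 1.8 = 152.98.
Deviating to s = 0 yields 120 instead.
Gain from deviating: 120 − 152.98 = -32.98, i.e. -33.0 to one decimal place.
The gain is negative, so the high-ability type's incentive-compatibility constraint is satisfied.

-33.0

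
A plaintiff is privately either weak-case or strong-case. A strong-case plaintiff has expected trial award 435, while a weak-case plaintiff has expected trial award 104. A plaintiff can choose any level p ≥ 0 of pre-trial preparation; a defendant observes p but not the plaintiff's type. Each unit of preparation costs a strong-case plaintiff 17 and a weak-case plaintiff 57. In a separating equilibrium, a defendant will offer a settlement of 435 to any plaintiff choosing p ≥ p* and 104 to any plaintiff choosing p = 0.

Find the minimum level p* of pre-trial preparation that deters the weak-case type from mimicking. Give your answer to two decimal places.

A weak-case plaintiff choosing p = 0 receives 104.
Imitating at p* instead would pay 435 at cost 57·p*, netting 435 − 57·p*.
Indifference: 104 = 435 − 57·p*, so p* = (435 − 104) / 57 ≈ 5.81.
This is the weak-case type's binding incentive-compatibility constraint; any p ≥ 5.81 sustains separation on that side.

5.81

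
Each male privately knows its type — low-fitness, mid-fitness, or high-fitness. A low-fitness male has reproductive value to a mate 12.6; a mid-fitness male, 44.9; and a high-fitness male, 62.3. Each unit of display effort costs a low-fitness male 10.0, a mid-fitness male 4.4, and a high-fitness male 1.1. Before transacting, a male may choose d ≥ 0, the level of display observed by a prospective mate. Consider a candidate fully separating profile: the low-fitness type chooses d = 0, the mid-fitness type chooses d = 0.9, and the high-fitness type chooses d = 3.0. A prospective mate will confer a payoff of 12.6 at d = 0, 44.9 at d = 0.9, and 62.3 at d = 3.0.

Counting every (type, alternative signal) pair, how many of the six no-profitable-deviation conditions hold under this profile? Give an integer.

Mid-fitness (own payoff 44.9 − 4.4×0.9 = 40.94): to d=0 gives 12.6 → no gain ✓; to d=3.0 gives 62.3 − 4.4×3.0 = 49.1 → profitable ✗.
Low-fitness (own payoff 12.6): to d=0.9 gives 44.9 − 10.0×0.9 = 35.9 → profitable ✗; to d=3.0 gives 62.3 − 10.0×3.0 = 32.3 → profitable ✗.
High-fitness (own payoff 62.3 − 1.1×3.0 = 59): to d=0 gives 12.6 → no gain ✓; to d=0.9 gives 44.9 − 1.1×0.9 = 43.91 → no gain ✓.
3 of the 6 constraints hold; not an equilibrium.

3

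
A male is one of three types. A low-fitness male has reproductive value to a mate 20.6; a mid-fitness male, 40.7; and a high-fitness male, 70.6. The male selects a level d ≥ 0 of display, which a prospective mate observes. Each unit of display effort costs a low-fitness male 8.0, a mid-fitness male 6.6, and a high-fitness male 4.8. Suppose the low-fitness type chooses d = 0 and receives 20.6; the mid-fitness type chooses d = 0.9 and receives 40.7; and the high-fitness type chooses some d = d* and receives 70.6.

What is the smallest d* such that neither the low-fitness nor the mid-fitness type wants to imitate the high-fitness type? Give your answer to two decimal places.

6.25

Low-fitness type (on-path payoff 20.6) won't mimic when 20.6 ≥ 70.6 − 8.0·d*, i.e. d* ≥ 6.25.
Mid-fitness type (on-path payoff 40.7 − 6.6×0.9 = 34.76) won't mimic when 34.76 ≥ 70.6 − 6.6·d*, i.e. d* ≥ 5.43.
Both must hold, so d* = max(6.25, 5.43) = 6.25. The low-fitness type's constraint binds.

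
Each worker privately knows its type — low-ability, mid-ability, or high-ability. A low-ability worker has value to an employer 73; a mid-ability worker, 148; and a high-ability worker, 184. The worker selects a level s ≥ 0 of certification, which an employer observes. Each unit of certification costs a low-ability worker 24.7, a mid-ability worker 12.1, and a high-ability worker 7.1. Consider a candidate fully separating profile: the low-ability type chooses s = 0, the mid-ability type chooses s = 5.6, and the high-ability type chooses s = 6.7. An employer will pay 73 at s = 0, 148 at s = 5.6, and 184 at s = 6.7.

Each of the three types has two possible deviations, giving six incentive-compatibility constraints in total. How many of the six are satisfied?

5

Mid-ability (own payoff 148 − 12.1×5.6 = 80.24): to s=0 gives 73 → no gain ✓; to s=6.7 gives 184 − 12.1×6.7 = 102.93 → profitable ✗.
Low-ability (own payoff 73): to s=5.6 gives 148 − 24.7×5.6 = 9.68 → no gain ✓; to s=6.7 gives 184 − 24.7×6.7 = 18.51 → no gain ✓.
High-ability (own payoff 184 − 7.1×6.7 = 136.43): to s=0 gives 73 → no gain ✓; to s=5.6 gives 148 − 7.1×5.6 = 108.24 → no gain ✓.
5 of the 6 constraints hold; not an equilibrium.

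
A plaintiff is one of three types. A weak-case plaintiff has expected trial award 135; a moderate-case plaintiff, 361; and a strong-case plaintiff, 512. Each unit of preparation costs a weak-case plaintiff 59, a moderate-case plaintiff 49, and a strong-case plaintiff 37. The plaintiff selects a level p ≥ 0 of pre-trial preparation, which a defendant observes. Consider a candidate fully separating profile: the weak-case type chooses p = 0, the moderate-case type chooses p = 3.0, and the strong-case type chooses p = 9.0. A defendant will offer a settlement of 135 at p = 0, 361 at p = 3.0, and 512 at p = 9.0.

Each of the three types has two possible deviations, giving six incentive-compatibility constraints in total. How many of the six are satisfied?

4

Strong-case (own payoff 512 − 37×9.0 = 179): to p=0 gives 135 → no gain ✓; to p=3.0 gives 361 − 37×3.0 = 250 → profitable ✗.
Moderate-case (own payoff 361 − 49×3.0 = 214): to p=0 gives 135 → no gain ✓; to p=9.0 gives 512 − 49×9.0 = 71 → no gain ✓.
Weak-case (own payoff 135): to p=3.0 gives 361 − 59×3.0 = 184 → profitable ✗; to p=9.0 gives 512 − 59×9.0 = -19 → no gain ✓.
4 of the 6 constraints hold; not an equilibrium.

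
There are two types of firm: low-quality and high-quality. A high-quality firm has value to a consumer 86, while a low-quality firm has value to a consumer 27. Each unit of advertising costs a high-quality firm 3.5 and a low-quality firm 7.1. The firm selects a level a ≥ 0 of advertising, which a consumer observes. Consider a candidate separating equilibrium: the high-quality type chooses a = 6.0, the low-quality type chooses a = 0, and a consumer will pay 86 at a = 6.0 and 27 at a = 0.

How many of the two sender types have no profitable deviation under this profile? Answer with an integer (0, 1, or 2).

1

Low-quality type: stay at 0 → 27; mimic → 86 − 7.1 × 6.0 = 43.4. IC fails (27 < 43.4).
High-quality type: signal → 86 − 3.5 × 6.0 = 65; deviate to 0 → 27. IC holds (65 ≥ 27).
1 of 2 constraints hold, so this profile is not an equilibrium.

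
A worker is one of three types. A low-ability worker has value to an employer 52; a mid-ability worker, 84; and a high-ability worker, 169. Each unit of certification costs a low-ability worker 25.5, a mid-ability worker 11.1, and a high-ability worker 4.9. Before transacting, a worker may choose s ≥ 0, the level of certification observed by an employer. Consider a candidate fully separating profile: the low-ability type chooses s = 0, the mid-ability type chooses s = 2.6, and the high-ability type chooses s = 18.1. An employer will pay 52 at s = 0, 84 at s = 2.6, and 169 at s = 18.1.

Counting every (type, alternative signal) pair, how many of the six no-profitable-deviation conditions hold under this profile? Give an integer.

Low-ability (own payoff 52): to s=2.6 gives 84 − 25.5×2.6 = 17.7 → no gain ✓; to s=18.1 gives 169 − 25.5×18.1 = -292.55 → no gain ✓.
High-ability (own payoff 169 − 4.9×18.1 = 80.31): to s=0 gives 52 → no gain ✓; to s=2.6 gives 84 − 4.9×2.6 = 71.26 → no gain ✓.
Mid-ability (own payoff 84 − 11.1×2.6 = 55.14): to s=0 gives 52 → no gain ✓; to s=18.1 gives 169 − 11.1×18.1 = -31.91 → no gain ✓.
6 of the 6 constraints hold; this profile is a separating equilibrium.

6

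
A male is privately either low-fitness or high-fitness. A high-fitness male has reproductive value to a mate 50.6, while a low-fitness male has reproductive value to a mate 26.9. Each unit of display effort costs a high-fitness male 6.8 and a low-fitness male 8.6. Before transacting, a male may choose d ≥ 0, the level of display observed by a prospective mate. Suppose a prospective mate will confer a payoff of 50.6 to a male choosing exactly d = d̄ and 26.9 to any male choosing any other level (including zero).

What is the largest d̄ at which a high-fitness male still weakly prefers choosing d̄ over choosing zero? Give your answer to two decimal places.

3.49

Choosing d̄ yields the high-fitness type 50.6 − 6.8·d̄; choosing zero yields 26.9.
The high-fitness type is indifferent at 50.6 − 6.8·d̄ = 26.9, i.e. d̄ = (50.6 − 26.9) / 6.8 ≈ 3.49.
For any d̄ above 3.49 the high-fitness type would rather pool at zero, so separation collapses.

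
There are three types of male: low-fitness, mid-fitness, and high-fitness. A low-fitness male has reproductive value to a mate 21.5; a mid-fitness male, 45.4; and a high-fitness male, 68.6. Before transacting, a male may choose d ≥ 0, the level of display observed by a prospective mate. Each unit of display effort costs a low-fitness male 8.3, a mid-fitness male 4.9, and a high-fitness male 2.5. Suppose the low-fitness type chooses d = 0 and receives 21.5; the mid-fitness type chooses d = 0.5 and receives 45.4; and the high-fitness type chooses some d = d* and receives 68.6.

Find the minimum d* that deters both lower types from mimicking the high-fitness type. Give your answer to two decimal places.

5.67

Low-fitness type (on-path payoff 21.5) won't mimic when 21.5 ≥ 68.6 − 8.3·d*, i.e. d* ≥ 5.67.
Mid-fitness type (on-path payoff 45.4 − 4.9×0.5 = 42.95) won't mimic when 42.95 ≥ 68.6 − 4.9·d*, i.e. d* ≥ 5.23.
Both must hold, so d* = max(5.67, 5.23) = 5.67. The low-fitness type's constraint binds.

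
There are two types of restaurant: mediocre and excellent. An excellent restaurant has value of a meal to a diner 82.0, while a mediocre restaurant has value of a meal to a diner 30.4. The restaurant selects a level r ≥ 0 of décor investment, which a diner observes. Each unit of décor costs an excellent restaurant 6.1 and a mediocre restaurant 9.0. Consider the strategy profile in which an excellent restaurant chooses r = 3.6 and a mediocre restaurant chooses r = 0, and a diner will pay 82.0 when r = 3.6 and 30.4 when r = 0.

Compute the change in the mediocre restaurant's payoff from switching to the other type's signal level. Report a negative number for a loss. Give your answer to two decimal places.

Playing r = 0 the mediocre restaurant receives 30.4.
Deviating to r = 3.6 brings payment 82.0 at cost 9.0 × 3.6 = 32.4, netting 49.6.
Gain from deviating: 49.6 − 30.4 = 19.20.
The gain is positive, so the mediocre type's incentive-compatibility constraint is violated — this profile is not a separating equilibrium.

19.20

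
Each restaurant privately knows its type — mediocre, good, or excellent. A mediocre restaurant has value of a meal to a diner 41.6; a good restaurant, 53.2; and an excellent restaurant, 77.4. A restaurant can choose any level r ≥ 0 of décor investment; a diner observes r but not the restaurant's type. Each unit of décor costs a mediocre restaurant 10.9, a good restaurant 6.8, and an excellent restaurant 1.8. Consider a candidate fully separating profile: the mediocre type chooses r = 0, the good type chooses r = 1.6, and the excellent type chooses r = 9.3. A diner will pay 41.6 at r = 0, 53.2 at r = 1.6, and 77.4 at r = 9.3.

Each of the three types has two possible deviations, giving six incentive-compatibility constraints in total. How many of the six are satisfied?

Good (own payoff 53.2 − 6.8×1.6 = 42.32): to r=0 gives 41.6 → no gain ✓; to r=9.3 gives 77.4 − 6.8×9.3 = 14.16 → no gain ✓.
Excellent (own payoff 77.4 − 1.8×9.3 = 60.66): to r=0 gives 41.6 → no gain ✓; to r=1.6 gives 53.2 − 1.8×1.6 = 50.32 → no gain ✓.
Mediocre (own payoff 41.6): to r=1.6 gives 53.2 − 10.9×1.6 = 35.76 → no gain ✓; to r=9.3 gives 77.4 − 10.9×9.3 = -23.97 → no gain ✓.
6 of the 6 constraints hold; this profile is a separating equilibrium.

6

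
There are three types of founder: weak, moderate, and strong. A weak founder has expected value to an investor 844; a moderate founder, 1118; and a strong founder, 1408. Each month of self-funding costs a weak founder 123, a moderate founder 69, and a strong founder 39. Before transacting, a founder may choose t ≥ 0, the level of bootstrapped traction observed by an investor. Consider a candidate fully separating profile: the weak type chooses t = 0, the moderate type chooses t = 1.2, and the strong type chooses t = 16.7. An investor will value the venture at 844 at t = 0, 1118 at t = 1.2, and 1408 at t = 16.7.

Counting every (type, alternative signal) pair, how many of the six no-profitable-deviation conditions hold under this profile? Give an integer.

Moderate (own payoff 1118 − 69×1.2 = 1035.2): to t=0 gives 844 → no gain ✓; to t=16.7 gives 1408 − 69×16.7 = 255.7 → no gain ✓.
Weak (own payoff 844): to t=1.2 gives 1118 − 123×1.2 = 970.4 → profitable ✗; to t=16.7 gives 1408 − 123×16.7 = -646.1 → no gain ✓.
Strong (own payoff 1408 − 39×16.7 = 756.7): to t=0 gives 844 → profitable ✗; to t=1.2 gives 1118 − 39×1.2 = 1071.2 → profitable ✗.
3 of the 6 constraints hold; not an equilibrium.

3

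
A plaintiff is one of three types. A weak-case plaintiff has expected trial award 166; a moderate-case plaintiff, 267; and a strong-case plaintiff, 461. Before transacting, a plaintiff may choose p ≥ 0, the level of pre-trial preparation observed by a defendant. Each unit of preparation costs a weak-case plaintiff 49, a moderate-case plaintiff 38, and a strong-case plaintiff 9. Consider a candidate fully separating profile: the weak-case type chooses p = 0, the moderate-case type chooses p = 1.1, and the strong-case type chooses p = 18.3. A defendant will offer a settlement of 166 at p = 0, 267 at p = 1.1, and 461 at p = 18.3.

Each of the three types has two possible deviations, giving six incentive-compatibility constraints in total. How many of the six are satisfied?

5

Weak-case (own payoff 166): to p=1.1 gives 267 − 49×1.1 = 213.1 → profitable ✗; to p=18.3 gives 461 − 49×18.3 = -435.7 → no gain ✓.
Moderate-case (own payoff 267 − 38×1.1 = 225.2): to p=0 gives 166 → no gain ✓; to p=18.3 gives 461 − 38×18.3 = -234.4 → no gain ✓.
Strong-case (own payoff 461 − 9×18.3 = 296.3): to p=0 gives 166 → no gain ✓; to p=1.1 gives 267 − 9×1.1 = 257.1 → no gain ✓.
5 of the 6 constraints hold; not an equilibrium.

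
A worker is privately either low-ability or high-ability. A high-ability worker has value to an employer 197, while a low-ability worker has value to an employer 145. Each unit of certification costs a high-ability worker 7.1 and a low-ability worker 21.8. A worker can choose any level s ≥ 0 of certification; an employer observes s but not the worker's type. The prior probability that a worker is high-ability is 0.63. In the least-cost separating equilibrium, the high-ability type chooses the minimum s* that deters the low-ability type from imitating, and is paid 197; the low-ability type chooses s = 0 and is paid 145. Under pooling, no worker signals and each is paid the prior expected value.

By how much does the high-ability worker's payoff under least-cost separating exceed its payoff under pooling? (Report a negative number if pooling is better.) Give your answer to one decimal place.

2.3

Least-cost separating signal: s* solves 145 = 197 − 21.8·s*, so s* = (197 − 145)/21.8 ≈ 2.3853.
High-ability type's separating payoff: 197 − 7.1 × s* = 197 − 7.1 × (197 − 145)/21.8 = 197 − 369.2/21.8 ≈ 180.064.
Pooling payoff: 0.63 × 197 + 0.37 × 145 = 177.76.
Difference: 180.064 − 177.76 = 2.304, i.e. 2.3 to one decimal place.
The high-ability type prefers to separate.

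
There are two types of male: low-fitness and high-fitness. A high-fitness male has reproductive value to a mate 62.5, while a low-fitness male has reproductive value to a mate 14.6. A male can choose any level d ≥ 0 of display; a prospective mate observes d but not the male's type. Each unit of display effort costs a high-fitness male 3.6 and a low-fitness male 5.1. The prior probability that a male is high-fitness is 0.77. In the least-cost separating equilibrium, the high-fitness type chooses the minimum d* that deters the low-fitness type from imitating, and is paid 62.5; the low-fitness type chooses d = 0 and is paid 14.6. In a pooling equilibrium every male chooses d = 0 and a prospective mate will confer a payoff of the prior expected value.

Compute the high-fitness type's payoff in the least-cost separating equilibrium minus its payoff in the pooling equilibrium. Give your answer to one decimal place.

Least-cost separating signal: d* solves 14.6 = 62.5 − 5.1·d*, so d* = (62.5 − 14.6)/5.1 ≈ 9.3922.
High-fitness type's separating payoff: 62.5 − 3.6 × d* = 62.5 − 3.6 × (62.5 − 14.6)/5.1 = 62.5 − 172.44/5.1 ≈ 28.688.
Pooling payoff: 0.77 × 62.5 + 0.23 × 14.6 = 51.483.
Difference: 28.688 − 51.483 = -22.795, i.e. -22.8 to one decimal place.
The high-fitness type would prefer the pooling outcome.

-22.8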